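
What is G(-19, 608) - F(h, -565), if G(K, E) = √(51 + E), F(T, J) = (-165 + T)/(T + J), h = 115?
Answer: -⅑ + √659 ≈ 25.560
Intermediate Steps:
F(T, J) = (-165 + T)/(J + T)
G(-19, 608) - F(h, -565) = √(51 + 608) - (-165 + 115)/(-565 + 115) = √659 - (-50)/(-450) = √659 - (-1)*(-50)/450 = √659 - 1*⅑ = √659 - ⅑ = -⅑ + √659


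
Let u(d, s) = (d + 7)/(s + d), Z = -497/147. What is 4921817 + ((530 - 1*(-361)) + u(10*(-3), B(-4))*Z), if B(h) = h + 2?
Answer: 3308058143/672 ≈ 4.9227e+6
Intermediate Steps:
Z = -71/21 (Z = -497*1/147 = -71/21 ≈ -3.3810)
B(h) = 2 + h
u(d, s) = (7 + d)/(d + s)
4921817 + ((530 - 1*(-361)) + u(10*(-3), B(-4))*Z) = 4921817 + ((530 - 1*(-361)) + ((7 + 10*(-3))/(10*(-3) + (2 - 4)))*(-71/21)) = 4921817 + ((530 + 361) + ((7 - 30)/(-30 - 2))*(-71/21)) = 4921817 + (891 + (-23/(-32))*(-71/21)) = 4921817 + (891 - 1/32*(-23)*(-71/21)) = 4921817 + (891 + (23/32)*(-71/21)) = 4921817 + (891 - 1633/672) = 4921817 + 597119/672 = 3308058143/672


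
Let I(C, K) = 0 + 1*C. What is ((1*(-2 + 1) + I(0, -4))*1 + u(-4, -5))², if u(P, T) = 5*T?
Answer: 676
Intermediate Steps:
I(C, K) = C (I(C, K) = 0 + C = C)
((1*(-2 + 1) + I(0, -4))*1 + u(-4, -5))² = ((1*(-2 + 1) + 0)*1 + 5*(-5))² = ((1*(-1) + 0)*1 - 25)² = ((-1 + 0)*1 - 25)² = (-1*1 - 25)² = (-1 - 25)² = (-26)² = 676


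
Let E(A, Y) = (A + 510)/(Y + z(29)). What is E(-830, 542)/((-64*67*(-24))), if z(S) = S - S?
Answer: -5/871536 ≈ -5.7370e-6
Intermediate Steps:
z(S) = 0
E(A, Y) = (510 + A)/Y (E(A, Y) = (A + 510)/(Y + 0) = (510 + A)/Y)
E(-830, 542)/((-64*67*(-24))) = ((510 - 830)/542)/((-64*67*(-24))) = ((1/542)*(-320))/((-4288*(-24))) = -160/271/102912 = -160/271*1/102912 = -5/871536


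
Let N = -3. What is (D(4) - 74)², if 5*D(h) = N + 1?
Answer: 138384/25 ≈ 5535.4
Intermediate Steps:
D(h) = -⅖ (D(h) = (-3 + 1)/5 = (⅕)*(-2) = -⅖)
(D(4) - 74)² = (-⅖ - 74)² = (-372/5)² = 138384/25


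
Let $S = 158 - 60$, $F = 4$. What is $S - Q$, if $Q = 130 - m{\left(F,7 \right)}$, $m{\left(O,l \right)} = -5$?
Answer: $-37$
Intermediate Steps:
$Q = 135$ ($Q = 130 - -5 = 130 + 5 = 135$)
$S = 98$
$S - Q = 98 - 135 = -37$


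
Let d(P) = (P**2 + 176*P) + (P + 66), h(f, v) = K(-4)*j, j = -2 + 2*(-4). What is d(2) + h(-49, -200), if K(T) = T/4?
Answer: 434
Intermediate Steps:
K(T) = T/4 (K(T) = T*(1/4) = T/4)
j = -10 (j = -2 - 8 = -10)
h(f, v) = 10 (h(f, v) = ((1/4)*(-4))*(-10) = -1*(-10) = 10)
d(P) = 66 + P**2 + 177*P (d(P) = (P**2 + 176*P) + (66 + P) = 66 + P**2 + 177*P)
d(2) + h(-49, -200) = (66 + 2**2 + 177*2) + 10 = (66 + 4 + 354) + 10 = 424 + 10 = 434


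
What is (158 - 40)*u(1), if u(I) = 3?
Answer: 354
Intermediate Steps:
(158 - 40)*u(1) = (158 - 40)*3 = 118*3 = 354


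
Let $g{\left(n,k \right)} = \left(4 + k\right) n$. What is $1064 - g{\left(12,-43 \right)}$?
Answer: $1532$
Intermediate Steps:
$g{\left(n,k \right)} = n \left(4 + k\right)$
$1064 - g{\left(12,-43 \right)} = 1064 - 12 \left(4 - 43\right) = 1064 - 12 \left(-39\right) = 1064 - -468 = 1064 + 468 = 1532$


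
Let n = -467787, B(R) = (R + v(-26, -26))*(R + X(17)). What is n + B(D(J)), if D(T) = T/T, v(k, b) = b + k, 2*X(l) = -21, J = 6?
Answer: -934605/2 ≈ -4.6730e+5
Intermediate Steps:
X(l) = -21/2 (X(l) = (½)*(-21) = -21/2)
D(T) = 1
B(R) = (-52 + R)*(-21/2 + R) (B(R) = (R + (-26 - 26))*(R - 21/2) = (R - 52)*(-21/2 + R) = (-52 + R)*(-21/2 + R))
n + B(D(J)) = -467787 + (546 + 1² - 125/2*1) = -467787 + (546 + 1 - 125/2) = -467787 + 969/2 = -934605/2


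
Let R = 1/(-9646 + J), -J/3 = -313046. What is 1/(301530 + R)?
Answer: 929492/280269722761 ≈ 3.3164e-6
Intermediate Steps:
J = 939138 (J = -3*(-313046) = 939138)
R = 1/929492 (R = 1/(-9646 + 939138) = 1/929492 ≈ 1.0759e-6)
1/(301530 + R) = 1/(301530 + 1/929492) = 1/(280269722761/929492) = 929492/280269722761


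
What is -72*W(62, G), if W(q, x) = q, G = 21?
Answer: -4464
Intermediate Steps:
-72*W(62, G) = -72*62 = -4464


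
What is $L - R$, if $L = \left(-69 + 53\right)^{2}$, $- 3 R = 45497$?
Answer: $\frac{46265}{3} \approx 15422.0$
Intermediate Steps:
$R = - \frac{45497}{3}$ ($R = \left(- \frac{1}{3}\right) 45497 = - \frac{45497}{3} \approx -15166.0$)
$L = 256$ ($L = \left(-16\right)^{2} = 256$)
$L - R = 256 - - \frac{45497}{3} = 256 + \frac{45497}{3} = \frac{46265}{3}$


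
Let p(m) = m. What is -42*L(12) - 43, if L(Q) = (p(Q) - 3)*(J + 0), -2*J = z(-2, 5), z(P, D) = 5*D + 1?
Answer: 4871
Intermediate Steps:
z(P, D) = 1 + 5*D
J = -13 (J = -(1 + 5*5)/2 = -(1 + 25)/2 = -½*26 = -13)
L(Q) = 39 - 13*Q (L(Q) = (Q - 3)*(-13 + 0) = (-3 + Q)*(-13) = 39 - 13*Q)
-42*L(12) - 43 = -42*(39 - 13*12) - 43 = -42*(39 - 156) - 43 = -42*(-117) - 43 = 4914 - 43 = 4871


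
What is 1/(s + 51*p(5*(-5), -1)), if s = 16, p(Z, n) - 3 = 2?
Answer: 1/271 ≈ 0.0036900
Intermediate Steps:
p(Z, n) = 5 (p(Z, n) = 3 + 2 = 5)
1/(s + 51*p(5*(-5), -1)) = 1/(16 + 51*5) = 1/(16 + 255) = 1/271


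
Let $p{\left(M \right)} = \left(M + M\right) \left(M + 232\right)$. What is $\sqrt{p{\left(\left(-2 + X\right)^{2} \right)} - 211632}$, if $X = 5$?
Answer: $i \sqrt{207294} \approx 455.3 i$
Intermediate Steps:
$p{\left(M \right)} = 2 M \left(232 + M\right)$
$\sqrt{p{\left(\left(-2 + X\right)^{2} \right)} - 211632} = \sqrt{2 \left(-2 + 5\right)^{2} \left(232 + \left(-2 + 5\right)^{2}\right) - 211632} = \sqrt{2 \cdot 3^{2} \left(232 + 3^{2}\right) - 211632} = \sqrt{2 \cdot 9 \left(232 + 9\right) - 211632} = \sqrt{2 \cdot 9 \cdot 241 - 211632} = \sqrt{4338 - 211632} = \sqrt{-207294} = i \sqrt{207294}$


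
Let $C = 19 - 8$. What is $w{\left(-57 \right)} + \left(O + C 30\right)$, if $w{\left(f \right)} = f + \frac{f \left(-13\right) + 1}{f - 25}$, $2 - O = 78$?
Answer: $\frac{7706}{41} \approx 187.95$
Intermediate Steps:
$C = 11$
$O = -76$ ($O = 2 - 78 = -76$)
$w{\left(f \right)} = f + \frac{1 - 13 f}{-25 + f}$ ($w{\left(f \right)} = f + \frac{- 13 f + 1}{-25 + f} = f + \frac{1 - 13 f}{-25 + f}$)
$w{\left(-57 \right)} + \left(O + C 30\right) = \frac{1 + \left(-57\right)^{2} - -2166}{-25 - 57} + \left(-76 + 11 \cdot 30\right) = \frac{1 + 3249 + 2166}{-82} + \left(-76 + 330\right) = \left(- \frac{1}{82}\right) 5416 + 254 = - \frac{2708}{41} + 254 = \frac{7706}{41}$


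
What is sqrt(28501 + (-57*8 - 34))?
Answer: sqrt(28011) ≈ 167.36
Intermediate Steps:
sqrt(28501 + (-57*8 - 34)) = sqrt(28501 + (-456 - 34)) = sqrt(28501 - 490) = sqrt(28011)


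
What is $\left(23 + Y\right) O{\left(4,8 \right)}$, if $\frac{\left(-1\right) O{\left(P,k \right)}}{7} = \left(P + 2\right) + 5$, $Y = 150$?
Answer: $-13321$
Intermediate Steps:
$O{\left(P,k \right)} = -49 - 7 P$ ($O{\left(P,k \right)} = - 7 \left(\left(P + 2\right) + 5\right) = - 7 \left(\left(2 + P\right) + 5\right) = - 7 \left(7 + P\right) = -49 - 7 P$)
$\left(23 + Y\right) O{\left(4,8 \right)} = \left(23 + 150\right) \left(-49 - 28\right) = 173 \left(-49 - 28\right) = 173 \left(-77\right) = -13321$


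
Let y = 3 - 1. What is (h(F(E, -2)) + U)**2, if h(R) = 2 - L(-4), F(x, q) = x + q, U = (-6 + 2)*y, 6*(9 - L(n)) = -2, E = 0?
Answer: 2116/9 ≈ 235.11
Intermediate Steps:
y = 2
L(n) = 28/3 (L(n) = 9 - 1/6*(-2) = 9 + 1/3 = 28/3)
U = -8 (U = (-6 + 2)*2 = -4*2 = -8)
F(x, q) = q + x
h(R) = -22/3 (h(R) = 2 - 1*28/3 = 2 - 28/3 = -22/3)
(h(F(E, -2)) + U)**2 = (-22/3 - 8)**2 = (-46/3)**2 = 2116/9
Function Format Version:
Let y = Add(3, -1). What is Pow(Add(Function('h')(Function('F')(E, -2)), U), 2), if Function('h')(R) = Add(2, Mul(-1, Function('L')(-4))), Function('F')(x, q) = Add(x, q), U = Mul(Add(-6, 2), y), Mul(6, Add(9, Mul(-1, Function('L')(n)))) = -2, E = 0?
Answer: Rational(2116, 9) ≈ 235.11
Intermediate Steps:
y = 2
Function('L')(n) = Rational(28, 3) (Function('L')(n) = Add(9, Mul(Rational(-1, 6), -2)) = Add(9, Rational(1, 3)) = Rational(28, 3))
U = -8 (U = Mul(Add(-6, 2), 2) = Mul(-4, 2) = -8)
Function('F')(x, q) = Add(q, x)
Function('h')(R) = Rational(-22, 3) (Function('h')(R) = Add(2, Mul(-1, Rational(28, 3))) = Add(2, Rational(-28, 3)) = Rational(-22, 3))
Pow(Add(Function('h')(Function('F')(E, -2)), U), 2) = Pow(Add(Rational(-22, 3), -8), 2) = Pow(Rational(-46, 3), 2) = Rational(2116, 9)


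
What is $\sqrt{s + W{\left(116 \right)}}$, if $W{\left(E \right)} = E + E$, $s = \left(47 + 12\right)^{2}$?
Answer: $\sqrt{3713} \approx 60.934$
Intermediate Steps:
$s = 3481$ ($s = 59^{2} = 3481$)
$W{\left(E \right)} = 2 E$
$\sqrt{s + W{\left(116 \right)}} = \sqrt{3481 + 2 \cdot 116} = \sqrt{3481 + 232} = \sqrt{3713}$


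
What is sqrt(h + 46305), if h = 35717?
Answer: sqrt(82022) ≈ 286.40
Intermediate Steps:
sqrt(h + 46305) = sqrt(35717 + 46305) = sqrt(82022)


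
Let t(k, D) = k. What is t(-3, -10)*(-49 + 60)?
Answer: -33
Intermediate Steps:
t(-3, -10)*(-49 + 60) = -3*(-49 + 60) = -3*11 = -33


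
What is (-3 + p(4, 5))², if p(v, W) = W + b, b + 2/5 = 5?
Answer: 1089/25 ≈ 43.560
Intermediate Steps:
b = 23/5 (b = -⅖ + 5 = 23/5 ≈ 4.6000)
p(v, W) = 23/5 + W (p(v, W) = W + 23/5 = 23/5 + W)
(-3 + p(4, 5))² = (-3 + (23/5 + 5))² = (-3 + 48/5)² = (33/5)² = 1089/25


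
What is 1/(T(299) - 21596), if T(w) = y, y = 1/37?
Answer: -37/799051 ≈ -4.6305e-5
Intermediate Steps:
y = 1/37 ≈ 0.027027
T(w) = 1/37
1/(T(299) - 21596) = 1/(1/37 - 21596) = 1/(-799051/37) = -37/799051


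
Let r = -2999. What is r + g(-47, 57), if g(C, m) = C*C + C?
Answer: -837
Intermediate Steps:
g(C, m) = C + C**2 (g(C, m) = C**2 + C = C + C**2)
r + g(-47, 57) = -2999 - 47*(1 - 47) = -2999 - 47*(-46) = -2999 + 2162 = -837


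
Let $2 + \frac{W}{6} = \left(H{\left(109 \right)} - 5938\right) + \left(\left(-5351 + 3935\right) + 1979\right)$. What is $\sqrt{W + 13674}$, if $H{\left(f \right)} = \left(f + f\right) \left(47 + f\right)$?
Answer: $2 \sqrt{46365} \approx 430.65$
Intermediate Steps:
$H{\left(f \right)} = 2 f \left(47 + f\right)$
$W = 171786$ ($W = -12 + 6 \left(\left(2 \cdot 109 \left(47 + 109\right) - 5938\right) + \left(\left(-5351 + 3935\right) + 1979\right)\right) = -12 + 6 \left(\left(2 \cdot 109 \cdot 156 - 5938\right) + \left(-1416 + 1979\right)\right) = -12 + 6 \left(\left(34008 - 5938\right) + 563\right) = -12 + 6 \left(28070 + 563\right) = -12 + 6 \cdot 28633 = -12 + 171798 = 171786$)
$\sqrt{W + 13674} = \sqrt{171786 + 13674} = \sqrt{185460} = 2 \sqrt{46365}$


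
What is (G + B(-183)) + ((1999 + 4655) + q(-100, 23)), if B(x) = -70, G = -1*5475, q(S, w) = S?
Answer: 1009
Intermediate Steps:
G = -5475
(G + B(-183)) + ((1999 + 4655) + q(-100, 23)) = (-5475 - 70) + ((1999 + 4655) - 100) = -5545 + (6654 - 100) = -5545 + 6554 = 1009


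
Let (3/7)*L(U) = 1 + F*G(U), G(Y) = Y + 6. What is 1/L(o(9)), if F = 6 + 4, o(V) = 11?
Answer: 1/399 ≈ 0.0025063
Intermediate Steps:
F = 10
G(Y) = 6 + Y
L(U) = 427/3 + 70*U/3 (L(U) = 7*(1 + 10*(6 + U))/3 = 7*(1 + (60 + 10*U))/3 = 7*(61 + 10*U)/3 = 427/3 + 70*U/3)
1/L(o(9)) = 1/(427/3 + (70/3)*11) = 1/(427/3 + 770/3) = 1/399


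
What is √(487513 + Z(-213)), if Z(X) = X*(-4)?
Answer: √488365 ≈ 698.83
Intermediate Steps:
Z(X) = -4*X
√(487513 + Z(-213)) = √(487513 - 4*(-213)) = √(487513 + 852) = √488365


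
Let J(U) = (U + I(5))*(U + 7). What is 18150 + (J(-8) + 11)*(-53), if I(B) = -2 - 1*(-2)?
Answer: 17143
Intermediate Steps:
I(B) = 0 (I(B) = -2 + 2 = 0)
J(U) = U*(7 + U) (J(U) = (U + 0)*(U + 7) = U*(7 + U))
18150 + (J(-8) + 11)*(-53) = 18150 + (-8*(7 - 8) + 11)*(-53) = 18150 + (-8*(-1) + 11)*(-53) = 18150 + (8 + 11)*(-53) = 18150 + 19*(-53) = 18150 - 1007 = 17143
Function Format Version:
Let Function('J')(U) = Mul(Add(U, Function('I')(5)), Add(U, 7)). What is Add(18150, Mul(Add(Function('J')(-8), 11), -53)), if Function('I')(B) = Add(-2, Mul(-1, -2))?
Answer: 17143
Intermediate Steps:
Function('I')(B) = 0 (Function('I')(B) = Add(-2, 2) = 0)
Function('J')(U) = Mul(U, Add(7, U)) (Function('J')(U) = Mul(Add(U, 0), Add(U, 7)) = Mul(U, Add(7, U)))
Add(18150, Mul(Add(Function('J')(-8), 11), -53)) = Add(18150, Mul(Add(Mul(-8, Add(7, -8)), 11), -53)) = Add(18150, Mul(Add(Mul(-8, -1), 11), -53)) = Add(18150, Mul(Add(8, 11), -53)) = Add(18150, Mul(19, -53)) = Add(18150, -1007) = 17143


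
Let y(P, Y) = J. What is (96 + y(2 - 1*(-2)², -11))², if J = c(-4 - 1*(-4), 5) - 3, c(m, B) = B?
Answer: 9604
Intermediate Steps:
J = 2 (J = 5 - 3 = 2)
y(P, Y) = 2
(96 + y(2 - 1*(-2)², -11))² = (96 + 2)² = 98² = 9604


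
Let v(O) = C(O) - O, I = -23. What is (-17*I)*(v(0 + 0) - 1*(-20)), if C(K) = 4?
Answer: 9384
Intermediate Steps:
v(O) = 4 - O
(-17*I)*(v(0 + 0) - 1*(-20)) = (-17*(-23))*((4 - (0 + 0)) - 1*(-20)) = 391*((4 - 1*0) + 20) = 391*((4 + 0) + 20) = 391*(4 + 20) = 391*24 = 9384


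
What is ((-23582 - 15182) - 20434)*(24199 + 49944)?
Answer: -4389117314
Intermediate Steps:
((-23582 - 15182) - 20434)*(24199 + 49944) = (-38764 - 20434)*74143 = -59198*74143 = -4389117314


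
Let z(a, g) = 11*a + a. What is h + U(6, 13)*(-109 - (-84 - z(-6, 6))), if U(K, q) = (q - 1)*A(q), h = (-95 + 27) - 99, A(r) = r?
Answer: -15299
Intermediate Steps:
z(a, g) = 12*a
h = -167 (h = -68 - 99 = -167)
U(K, q) = q*(-1 + q) (U(K, q) = (q - 1)*q = (-1 + q)*q = q*(-1 + q))
h + U(6, 13)*(-109 - (-84 - z(-6, 6))) = -167 + (13*(-1 + 13))*(-109 - (-84 - 12*(-6))) = -167 + (13*12)*(-109 - (-84 - 1*(-72))) = -167 + 156*(-109 - (-84 + 72)) = -167 + 156*(-109 - 1*(-12)) = -167 + 156*(-109 + 12) = -167 + 156*(-97) = -167 - 15132 = -15299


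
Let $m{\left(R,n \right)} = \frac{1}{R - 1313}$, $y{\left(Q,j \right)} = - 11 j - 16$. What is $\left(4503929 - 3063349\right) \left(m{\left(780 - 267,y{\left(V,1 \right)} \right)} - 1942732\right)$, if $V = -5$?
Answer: $- \frac{111946434654429}{40} \approx -2.7987 \cdot 10^{12}$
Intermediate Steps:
$y{\left(Q,j \right)} = -16 - 11 j$ ($y{\left(Q,j \right)} = - 11 j - 16 = -16 - 11 j$)
$m{\left(R,n \right)} = \frac{1}{-1313 + R}$
$\left(4503929 - 3063349\right) \left(m{\left(780 - 267,y{\left(V,1 \right)} \right)} - 1942732\right) = \left(4503929 - 3063349\right) \left(\frac{1}{-1313 + \left(780 - 267\right)} - 1942732\right) = 1440580 \left(\frac{1}{-1313 + \left(780 - 267\right)} - 1942732\right) = 1440580 \left(\frac{1}{-1313 + 513} - 1942732\right) = 1440580 \left(\frac{1}{-800} - 1942732\right) = 1440580 \left(- \frac{1}{800} - 1942732\right) = 1440580 \left(- \frac{1554185601}{800}\right) = - \frac{111946434654429}{40}$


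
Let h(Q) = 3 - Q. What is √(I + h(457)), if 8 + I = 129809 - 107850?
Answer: √21497 ≈ 146.62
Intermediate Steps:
I = 21951 (I = -8 + (129809 - 107850) = -8 + 21959 = 21951)
√(I + h(457)) = √(21951 + (3 - 1*457)) = √(21951 + (3 - 457)) = √(21951 - 454) = √21497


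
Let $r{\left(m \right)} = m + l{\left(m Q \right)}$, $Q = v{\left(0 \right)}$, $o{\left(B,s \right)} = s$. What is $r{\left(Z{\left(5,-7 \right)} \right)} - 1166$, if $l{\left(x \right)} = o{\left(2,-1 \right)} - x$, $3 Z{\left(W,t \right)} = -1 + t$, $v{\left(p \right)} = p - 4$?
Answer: $- \frac{3541}{3} \approx -1180.3$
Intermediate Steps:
$v{\left(p \right)} = -4 + p$
$Z{\left(W,t \right)} = - \frac{1}{3} + \frac{t}{3}$ ($Z{\left(W,t \right)} = \frac{-1 + t}{3} = - \frac{1}{3} + \frac{t}{3}$)
$Q = -4$ ($Q = -4 + 0 = -4$)
$l{\left(x \right)} = -1 - x$
$r{\left(m \right)} = -1 + 5 m$ ($r{\left(m \right)} = m - \left(1 + m \left(-4\right)\right) = m - \left(1 - 4 m\right) = m + \left(-1 + 4 m\right) = -1 + 5 m$)
$r{\left(Z{\left(5,-7 \right)} \right)} - 1166 = \left(-1 + 5 \left(- \frac{1}{3} + \frac{1}{3} \left(-7\right)\right)\right) - 1166 = \left(-1 + 5 \left(- \frac{1}{3} - \frac{7}{3}\right)\right) - 1166 = \left(-1 + 5 \left(- \frac{8}{3}\right)\right) - 1166 = \left(-1 - \frac{40}{3}\right) - 1166 = - \frac{43}{3} - 1166 = - \frac{3541}{3}$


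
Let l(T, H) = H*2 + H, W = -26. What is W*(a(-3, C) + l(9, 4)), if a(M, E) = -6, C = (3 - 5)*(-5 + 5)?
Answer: -156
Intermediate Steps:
C = 0 (C = -2*0 = 0)
l(T, H) = 3*H (l(T, H) = 2*H + H = 3*H)
W*(a(-3, C) + l(9, 4)) = -26*(-6 + 3*4) = -26*(-6 + 12) = -26*6 = -156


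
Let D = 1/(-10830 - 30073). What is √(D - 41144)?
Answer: 3*I*√7648465754311/40903 ≈ 202.84*I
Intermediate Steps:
D = -1/40903 (D = 1/(-40903) = -1/40903 ≈ -2.4448e-5)
√(D - 41144) = √(-1/40903 - 41144) = √(-1682913033/40903) = 3*I*√7648465754311/40903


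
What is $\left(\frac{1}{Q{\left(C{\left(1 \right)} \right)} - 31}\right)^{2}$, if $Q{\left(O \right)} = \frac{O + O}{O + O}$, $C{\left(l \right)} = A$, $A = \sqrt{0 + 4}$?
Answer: $\frac{1}{900} \approx 0.0011111$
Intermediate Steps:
$A = 2$ ($A = \sqrt{4} = 2$)
$C{\left(l \right)} = 2$
$Q{\left(O \right)} = 1$ ($Q{\left(O \right)} = \frac{2 O}{2 O} = 2 O \frac{1}{2 O} = 1$)
$\left(\frac{1}{Q{\left(C{\left(1 \right)} \right)} - 31}\right)^{2} = \left(\frac{1}{1 - 31}\right)^{2} = \left(\frac{1}{-30}\right)^{2} = \left(- \frac{1}{30}\right)^{2} = \frac{1}{900}$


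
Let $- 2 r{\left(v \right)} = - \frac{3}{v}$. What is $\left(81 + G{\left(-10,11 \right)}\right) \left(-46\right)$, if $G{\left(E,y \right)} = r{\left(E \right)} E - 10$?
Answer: $-3335$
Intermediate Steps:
$r{\left(v \right)} = \frac{3}{2 v}$ ($r{\left(v \right)} = - \frac{\left(-3\right) \frac{1}{v}}{2} = \frac{3}{2 v}$)
$G{\left(E,y \right)} = - \frac{17}{2}$ ($G{\left(E,y \right)} = \frac{3}{2 E} E - 10 = \frac{3}{2} - 10 = - \frac{17}{2}$)
$\left(81 + G{\left(-10,11 \right)}\right) \left(-46\right) = \left(81 - \frac{17}{2}\right) \left(-46\right) = \frac{145}{2} \left(-46\right) = -3335$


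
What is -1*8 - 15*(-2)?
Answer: 22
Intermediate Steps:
-1*8 - 15*(-2) = -8 + 30 = 22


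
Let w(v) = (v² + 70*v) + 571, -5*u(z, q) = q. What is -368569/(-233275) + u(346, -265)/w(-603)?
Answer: 23736104901/15021510350 ≈ 1.5801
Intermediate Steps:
u(z, q) = -q/5
w(v) = 571 + v² + 70*v
-368569/(-233275) + u(346, -265)/w(-603) = -368569/(-233275) + (-⅕*(-265))/(571 + (-603)² + 70*(-603)) = -368569*(-1/233275) + 53/(571 + 363609 - 42210) = 368569/233275 + 53/321970 = 23736104901/15021510350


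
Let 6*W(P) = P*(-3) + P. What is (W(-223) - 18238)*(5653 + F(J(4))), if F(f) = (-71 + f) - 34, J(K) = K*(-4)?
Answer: -100481404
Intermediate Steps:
J(K) = -4*K
F(f) = -105 + f
W(P) = -P/3 (W(P) = (P*(-3) + P)/6 = (-3*P + P)/6 = (-2*P)/6 = -P/3)
(W(-223) - 18238)*(5653 + F(J(4))) = (-⅓*(-223) - 18238)*(5653 + (-105 - 4*4)) = (223/3 - 18238)*(5653 + (-105 - 16)) = -54491*(5653 - 121)/3 = -54491/3*5532 = -100481404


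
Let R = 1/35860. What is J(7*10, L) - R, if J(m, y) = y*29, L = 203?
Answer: 211107819/35860 ≈ 5887.0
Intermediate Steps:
R = 1/35860 ≈ 2.7886e-5
J(m, y) = 29*y
J(7*10, L) - R = 29*203 - 1*1/35860 = 5887 - 1/35860 = 211107819/35860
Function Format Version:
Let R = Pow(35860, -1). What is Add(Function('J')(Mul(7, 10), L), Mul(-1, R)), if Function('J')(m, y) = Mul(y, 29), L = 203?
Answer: Rational(211107819, 35860) ≈ 5887.0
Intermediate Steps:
R = Rational(1, 35860) ≈ 2.7886e-5
Function('J')(m, y) = Mul(29, y)
Add(Function('J')(Mul(7, 10), L), Mul(-1, R)) = Add(Mul(29, 203), Mul(-1, Rational(1, 35860))) = Add(5887, Rational(-1, 35860)) = Rational(211107819, 35860)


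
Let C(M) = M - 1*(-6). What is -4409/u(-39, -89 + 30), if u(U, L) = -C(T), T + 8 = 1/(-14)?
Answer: -61726/29 ≈ -2128.5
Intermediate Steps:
T = -113/14 (T = -8 + 1/(-14) = -8 - 1/14 = -113/14 ≈ -8.0714)
C(M) = 6 + M (C(M) = M + 6 = 6 + M)
u(U, L) = 29/14 (u(U, L) = -(6 - 113/14) = -1*(-29/14) = 29/14)
-4409/u(-39, -89 + 30) = -4409/29/14 = -4409*14/29 = -61726/29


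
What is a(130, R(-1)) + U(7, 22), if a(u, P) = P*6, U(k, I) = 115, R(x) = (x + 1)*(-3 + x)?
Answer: 115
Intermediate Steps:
R(x) = (1 + x)*(-3 + x)
a(u, P) = 6*P
a(130, R(-1)) + U(7, 22) = 6*(-3 + (-1)² - 2*(-1)) + 115 = 6*(-3 + 1 + 2) + 115 = 6*0 + 115 = 0 + 115 = 115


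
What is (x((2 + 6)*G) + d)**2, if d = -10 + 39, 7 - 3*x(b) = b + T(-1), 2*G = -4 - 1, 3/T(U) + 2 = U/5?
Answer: 178929/121 ≈ 1478.8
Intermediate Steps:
T(U) = 3/(-2 + U/5)
G = -5/2 (G = (-4 - 1)/2 = (1/2)*(-5) = -5/2 ≈ -2.5000)
x(b) = 92/33 - b/3 (x(b) = 7/3 - (b + 15/(-10 - 1))/3 = 7/3 - (b + 15/(-11))/3 = 7/3 - (b + 15*(-1/11))/3 = 7/3 - (b - 15/11)/3 = 7/3 - (-15/11 + b)/3 = 7/3 + (5/11 - b/3) = 92/33 - b/3)
d = 29
(x((2 + 6)*G) + d)**2 = ((92/33 - (2 + 6)*(-5)/(3*2)) + 29)**2 = ((92/33 - 8*(-5)/(3*2)) + 29)**2 = ((92/33 - 1/3*(-20)) + 29)**2 = ((92/33 + 20/3) + 29)**2 = (104/11 + 29)**2 = (423/11)**2 = 178929/121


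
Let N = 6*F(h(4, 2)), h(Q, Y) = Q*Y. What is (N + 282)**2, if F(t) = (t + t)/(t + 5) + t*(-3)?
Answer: 3572100/169 ≈ 21137.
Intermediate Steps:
F(t) = -3*t + 2*t/(5 + t) (F(t) = (2*t)/(5 + t) - 3*t = 2*t/(5 + t) - 3*t = -3*t + 2*t/(5 + t))
N = -1776/13 (N = 6*(-4*2*(13 + 3*(4*2))/(5 + 4*2)) = 6*(-1*8*(13 + 3*8)/(5 + 8)) = 6*(-1*8*(13 + 24)/13) = 6*(-1*8*1/13*37) = 6*(-296/13) = -1776/13 ≈ -136.62)
(N + 282)**2 = (-1776/13 + 282)**2 = (1890/13)**2 = 3572100/169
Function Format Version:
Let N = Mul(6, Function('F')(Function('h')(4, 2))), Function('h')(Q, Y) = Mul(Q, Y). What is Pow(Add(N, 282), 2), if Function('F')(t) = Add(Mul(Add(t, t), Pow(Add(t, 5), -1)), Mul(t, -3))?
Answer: Rational(3572100, 169) ≈ 21137.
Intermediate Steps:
Function('F')(t) = Add(Mul(-3, t), Mul(2, t, Pow(Add(5, t), -1))) (Function('F')(t) = Add(Mul(Mul(2, t), Pow(Add(5, t), -1)), Mul(-3, t)) = Add(Mul(2, t, Pow(Add(5, t), -1)), Mul(-3, t)) = Add(Mul(-3, t), Mul(2, t, Pow(Add(5, t), -1))))
N = Rational(-1776, 13) (N = Mul(6, Mul(-1, Mul(4, 2), Pow(Add(5, Mul(4, 2)), -1), Add(13, Mul(3, Mul(4, 2))))) = Mul(6, Mul(-1, 8, Pow(Add(5, 8), -1), Add(13, Mul(3, 8)))) = Mul(6, Mul(-1, 8, Pow(13, -1), Add(13, 24))) = Mul(6, Mul(-1, 8, Rational(1, 13), 37)) = Mul(6, Rational(-296, 13)) = Rational(-1776, 13) ≈ -136.62)
Pow(Add(N, 282), 2) = Pow(Add(Rational(-1776, 13), 282), 2) = Pow(Rational(1890, 13), 2) = Rational(3572100, 169)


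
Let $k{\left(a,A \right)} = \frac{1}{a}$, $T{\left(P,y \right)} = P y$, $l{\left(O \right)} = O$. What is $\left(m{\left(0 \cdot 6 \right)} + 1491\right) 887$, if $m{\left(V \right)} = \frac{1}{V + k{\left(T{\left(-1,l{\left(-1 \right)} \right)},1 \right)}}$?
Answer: $1323404$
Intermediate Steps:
$m{\left(V \right)} = \frac{1}{1 + V}$ ($m{\left(V \right)} = \frac{1}{V + \frac{1}{\left(-1\right) \left(-1\right)}} = \frac{1}{V + 1^{-1}} = \frac{1}{V + 1} = \frac{1}{1 + V}$)
$\left(m{\left(0 \cdot 6 \right)} + 1491\right) 887 = \left(\frac{1}{1 + 0 \cdot 6} + 1491\right) 887 = \left(\frac{1}{1 + 0} + 1491\right) 887 = \left(1^{-1} + 1491\right) 887 = \left(1 + 1491\right) 887 = 1492 \cdot 887 = 1323404$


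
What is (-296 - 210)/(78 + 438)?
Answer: -253/258 ≈ -0.98062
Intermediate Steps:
(-296 - 210)/(78 + 438) = -506/516 = -506*1/516 = -253/258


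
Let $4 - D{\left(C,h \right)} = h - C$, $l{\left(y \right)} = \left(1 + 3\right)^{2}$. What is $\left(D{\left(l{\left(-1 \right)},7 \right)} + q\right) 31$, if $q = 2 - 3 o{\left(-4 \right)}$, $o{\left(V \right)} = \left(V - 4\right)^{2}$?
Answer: $-5487$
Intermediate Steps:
$o{\left(V \right)} = \left(-4 + V\right)^{2}$
$l{\left(y \right)} = 16$ ($l{\left(y \right)} = 4^{2} = 16$)
$D{\left(C,h \right)} = 4 + C - h$ ($D{\left(C,h \right)} = 4 - \left(h - C\right) = 4 + \left(C - h\right) = 4 + C - h$)
$q = -190$ ($q = 2 - 3 \left(-4 - 4\right)^{2} = 2 - 3 \left(-8\right)^{2} = 2 - 192 = -190$)
$\left(D{\left(l{\left(-1 \right)},7 \right)} + q\right) 31 = \left(\left(4 + 16 - 7\right) - 190\right) 31 = \left(13 - 190\right) 31 = \left(-177\right) 31 = -5487$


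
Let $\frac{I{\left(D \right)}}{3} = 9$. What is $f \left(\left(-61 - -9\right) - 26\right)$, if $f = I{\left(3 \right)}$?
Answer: $-2106$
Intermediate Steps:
$I{\left(D \right)} = 27$ ($I{\left(D \right)} = 3 \cdot 9 = 27$)
$f = 27$
$f \left(\left(-61 - -9\right) - 26\right) = 27 \left(\left(-61 - -9\right) - 26\right) = 27 \left(\left(-61 + 9\right) - 26\right) = 27 \left(-52 - 26\right) = 27 \left(-78\right) = -2106$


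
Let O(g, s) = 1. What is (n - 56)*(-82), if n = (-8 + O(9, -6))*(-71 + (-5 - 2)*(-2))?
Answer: -28126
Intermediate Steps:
n = 399 (n = (-8 + 1)*(-71 + (-5 - 2)*(-2)) = -7*(-71 - 7*(-2)) = -7*(-71 + 14) = -7*(-57) = 399)
(n - 56)*(-82) = (399 - 56)*(-82) = 343*(-82) = -28126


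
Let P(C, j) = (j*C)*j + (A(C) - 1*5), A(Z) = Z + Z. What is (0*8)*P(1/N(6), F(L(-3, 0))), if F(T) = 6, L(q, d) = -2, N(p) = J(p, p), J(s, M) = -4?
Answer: 0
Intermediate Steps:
A(Z) = 2*Z
N(p) = -4
P(C, j) = -5 + 2*C + C*j**2 (P(C, j) = (j*C)*j + (2*C - 1*5) = (C*j)*j + (2*C - 5) = C*j**2 + (-5 + 2*C) = -5 + 2*C + C*j**2)
(0*8)*P(1/N(6), F(L(-3, 0))) = (0*8)*(-5 + 2/(-4) + 6**2/(-4)) = 0*(-5 + 2*(-1/4) - 1/4*36) = 0*(-5 - 1/2 - 9) = 0*(-29/2) = 0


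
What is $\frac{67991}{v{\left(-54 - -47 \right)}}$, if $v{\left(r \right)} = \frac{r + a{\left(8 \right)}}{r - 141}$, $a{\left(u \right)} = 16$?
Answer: $- \frac{10062668}{9} \approx -1.1181 \cdot 10^{6}$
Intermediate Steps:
$v{\left(r \right)} = \frac{16 + r}{-141 + r}$ ($v{\left(r \right)} = \frac{r + 16}{r - 141} = \frac{16 + r}{-141 + r}$)
$\frac{67991}{v{\left(-54 - -47 \right)}} = \frac{67991}{\frac{1}{-141 - 7} \left(16 - 7\right)} = \frac{67991}{\frac{1}{-148} \cdot 9} = \frac{67991}{\left(- \frac{1}{148}\right) 9} = \frac{67991}{- \frac{9}{148}} = 67991 \left(- \frac{148}{9}\right) = - \frac{10062668}{9}$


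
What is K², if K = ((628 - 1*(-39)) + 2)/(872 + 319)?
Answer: 49729/157609 ≈ 0.31552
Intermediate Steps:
K = 223/397 (K = ((628 + 39) + 2)/1191 = (667 + 2)*(1/1191) = 669*(1/1191) = 223/397 ≈ 0.56171)
K² = (223/397)² = 49729/157609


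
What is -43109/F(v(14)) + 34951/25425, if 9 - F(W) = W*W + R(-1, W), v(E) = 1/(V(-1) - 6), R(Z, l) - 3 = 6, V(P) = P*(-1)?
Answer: 27401193076/25425 ≈ 1.0777e+6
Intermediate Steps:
V(P) = -P
R(Z, l) = 9 (R(Z, l) = 3 + 6 = 9)
v(E) = -⅕ (v(E) = 1/(-1*(-1) - 6) = 1/(1 - 6) = 1/(-5) = -⅕)
F(W) = -W² (F(W) = 9 - (W*W + 9) = 9 - (W² + 9) = 9 - (9 + W²) = 9 + (-9 - W²) = -W²)
-43109/F(v(14)) + 34951/25425 = -43109/((-(-⅕)²)) + 34951/25425 = -43109/((-1*1/25)) + 34951*(1/25425) = -43109/(-1/25) + 34951/25425 = -43109*(-25) + 34951/25425 = 1077725 + 34951/25425 = 27401193076/25425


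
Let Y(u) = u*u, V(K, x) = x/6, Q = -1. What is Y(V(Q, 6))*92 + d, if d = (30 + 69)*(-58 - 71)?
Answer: -12679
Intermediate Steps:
V(K, x) = x/6 (V(K, x) = x*(1/6) = x/6)
d = -12771 (d = 99*(-129) = -12771)
Y(u) = u**2
Y(V(Q, 6))*92 + d = ((1/6)*6)**2*92 - 12771 = 1**2*92 - 12771 = 1*92 - 12771 = 92 - 12771 = -12679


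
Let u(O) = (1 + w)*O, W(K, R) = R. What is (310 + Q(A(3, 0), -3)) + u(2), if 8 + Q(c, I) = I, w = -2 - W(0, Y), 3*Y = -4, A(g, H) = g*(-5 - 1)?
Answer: 899/3 ≈ 299.67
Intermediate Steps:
A(g, H) = -6*g (A(g, H) = g*(-6) = -6*g)
Y = -4/3 (Y = (⅓)*(-4) = -4/3 ≈ -1.3333)
w = -⅔ (w = -2 - 1*(-4/3) = -2 + 4/3 = -⅔ ≈ -0.66667)
Q(c, I) = -8 + I
u(O) = O/3 (u(O) = (1 - ⅔)*O = O/3)
(310 + Q(A(3, 0), -3)) + u(2) = (310 + (-8 - 3)) + (⅓)*2 = (310 - 11) + ⅔ = 299 + ⅔ = 899/3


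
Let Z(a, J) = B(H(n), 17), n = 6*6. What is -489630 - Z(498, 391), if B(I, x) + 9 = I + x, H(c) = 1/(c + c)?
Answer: -35253937/72 ≈ -4.8964e+5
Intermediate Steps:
n = 36
H(c) = 1/(2*c)
B(I, x) = -9 + I + x (B(I, x) = -9 + (I + x) = -9 + I + x)
Z(a, J) = 577/72 (Z(a, J) = -9 + (½)/36 + 17 = -9 + (½)*(1/36) + 17 = -9 + 1/72 + 17 = 577/72)
-489630 - Z(498, 391) = -489630 - 1*577/72 = -489630 - 577/72 = -35253937/72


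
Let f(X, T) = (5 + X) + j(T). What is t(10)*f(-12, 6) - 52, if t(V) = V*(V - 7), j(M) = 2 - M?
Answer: -382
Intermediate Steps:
t(V) = V*(-7 + V)
f(X, T) = 7 + X - T (f(X, T) = (5 + X) + (2 - T) = 7 + X - T)
t(10)*f(-12, 6) - 52 = (10*(-7 + 10))*(7 - 12 - 1*6) - 52 = (10*3)*(7 - 12 - 6) - 52 = 30*(-11) - 52 = -330 - 52 = -382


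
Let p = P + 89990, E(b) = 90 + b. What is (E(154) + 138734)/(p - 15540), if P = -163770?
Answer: -9927/6380 ≈ -1.5560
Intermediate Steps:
p = -73780 (p = -163770 + 89990 = -73780)
(E(154) + 138734)/(p - 15540) = ((90 + 154) + 138734)/(-73780 - 15540) = (244 + 138734)/(-89320) = 138978*(-1/89320) = -9927/6380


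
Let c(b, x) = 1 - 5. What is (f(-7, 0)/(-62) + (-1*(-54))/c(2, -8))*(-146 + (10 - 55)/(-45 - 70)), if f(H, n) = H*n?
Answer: 90423/46 ≈ 1965.7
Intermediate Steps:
c(b, x) = -4
(f(-7, 0)/(-62) + (-1*(-54))/c(2, -8))*(-146 + (10 - 55)/(-45 - 70)) = (-7*0/(-62) - 1*(-54)/(-4))*(-146 + (10 - 55)/(-45 - 70)) = (0*(-1/62) + 54*(-1/4))*(-146 - 45/(-115)) = (0 - 27/2)*(-146 - 45*(-1/115)) = -27*(-146 + 9/23)/2 = -27/2*(-3349/23) = 90423/46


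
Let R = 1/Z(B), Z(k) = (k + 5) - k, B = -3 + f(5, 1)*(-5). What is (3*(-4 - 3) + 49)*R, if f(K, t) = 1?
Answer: 28/5 ≈ 5.6000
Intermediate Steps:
B = -8 (B = -3 + 1*(-5) = -3 - 5 = -8)
Z(k) = 5 (Z(k) = (5 + k) - k = 5)
R = 1/5 ≈ 0.20000
(3*(-4 - 3) + 49)*R = (3*(-4 - 3) + 49)*(1/5) = (3*(-7) + 49)*(1/5) = (-21 + 49)*(1/5) = 28*(1/5) = 28/5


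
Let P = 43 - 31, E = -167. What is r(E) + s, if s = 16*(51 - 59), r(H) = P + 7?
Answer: -109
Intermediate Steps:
P = 12
r(H) = 19 (r(H) = 12 + 7 = 19)
s = -128 (s = 16*(-8) = -128)
r(E) + s = 19 - 128 = -109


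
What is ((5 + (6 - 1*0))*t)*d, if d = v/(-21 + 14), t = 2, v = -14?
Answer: 44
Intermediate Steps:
d = 2 (d = -14/(-21 + 14) = -14/(-7) = -14*(-⅐) = 2)
((5 + (6 - 1*0))*t)*d = ((5 + (6 - 1*0))*2)*2 = ((5 + (6 + 0))*2)*2 = ((5 + 6)*2)*2 = (11*2)*2 = 22*2 = 44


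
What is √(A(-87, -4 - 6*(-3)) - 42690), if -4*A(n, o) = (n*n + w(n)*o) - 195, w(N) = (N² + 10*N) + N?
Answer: 9*I*√3342/2 ≈ 260.15*I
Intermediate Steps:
w(N) = N² + 11*N
A(n, o) = 195/4 - n²/4 - n*o*(11 + n)/4 (A(n, o) = -((n*n + (n*(11 + n))*o) - 195)/4 = -((n² + n*o*(11 + n)) - 195)/4 = -(-195 + n² + n*o*(11 + n))/4 = 195/4 - n²/4 - n*o*(11 + n)/4)
√(A(-87, -4 - 6*(-3)) - 42690) = √((195/4 - ¼*(-87)² - ¼*(-87)*(-4 - 6*(-3))*(11 - 87)) - 42690) = √((195/4 - ¼*7569 - ¼*(-87)*(-4 + 18)*(-76)) - 42690) = √((195/4 - 7569/4 - ¼*(-87)*14*(-76)) - 42690) = √((195/4 - 7569/4 - 23142) - 42690) = √(-49971/2 - 42690) = √(-135351/2) = 9*I*√3342/2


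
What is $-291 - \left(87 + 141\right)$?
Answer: $-519$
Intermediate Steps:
$-291 - \left(87 + 141\right) = -291 - 228 = -519$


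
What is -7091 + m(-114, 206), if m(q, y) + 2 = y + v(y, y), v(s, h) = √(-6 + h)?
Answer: -6887 + 10*√2 ≈ -6872.9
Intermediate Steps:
m(q, y) = -2 + y + √(-6 + y) (m(q, y) = -2 + (y + √(-6 + y)) = -2 + y + √(-6 + y))
-7091 + m(-114, 206) = -7091 + (-2 + 206 + √(-6 + 206)) = -7091 + (-2 + 206 + √200) = -7091 + (-2 + 206 + 10*√2) = -7091 + (204 + 10*√2) = -6887 + 10*√2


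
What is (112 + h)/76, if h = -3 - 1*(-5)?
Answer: 3/2 ≈ 1.5000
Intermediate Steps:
h = 2 (h = -3 + 5 = 2)
(112 + h)/76 = (112 + 2)/76 = 114*(1/76) = 3/2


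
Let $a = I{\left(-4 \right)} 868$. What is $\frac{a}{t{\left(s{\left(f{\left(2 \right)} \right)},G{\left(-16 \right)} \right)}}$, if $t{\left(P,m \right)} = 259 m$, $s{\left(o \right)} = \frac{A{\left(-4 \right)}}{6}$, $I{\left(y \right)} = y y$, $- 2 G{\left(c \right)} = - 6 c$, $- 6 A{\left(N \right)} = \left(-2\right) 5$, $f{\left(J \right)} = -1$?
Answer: $- \frac{124}{111} \approx -1.1171$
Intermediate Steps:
$A{\left(N \right)} = \frac{5}{3}$ ($A{\left(N \right)} = - \frac{\left(-2\right) 5}{6} = \left(- \frac{1}{6}\right) \left(-10\right) = \frac{5}{3}$)
$G{\left(c \right)} = 3 c$ ($G{\left(c \right)} = - \frac{\left(-6\right) c}{2} = 3 c$)
$I{\left(y \right)} = y^{2}$
$s{\left(o \right)} = \frac{5}{18}$ ($s{\left(o \right)} = \frac{5}{3 \cdot 6} = \frac{5}{3} \cdot \frac{1}{6} = \frac{5}{18}$)
$a = 13888$ ($a = \left(-4\right)^{2} \cdot 868 = 16 \cdot 868 = 13888$)
$\frac{a}{t{\left(s{\left(f{\left(2 \right)} \right)},G{\left(-16 \right)} \right)}} = \frac{13888}{259 \cdot 3 \left(-16\right)} = \frac{13888}{259 \left(-48\right)} = \frac{13888}{-12432} = 13888 \left(- \frac{1}{12432}\right) = - \frac{124}{111}$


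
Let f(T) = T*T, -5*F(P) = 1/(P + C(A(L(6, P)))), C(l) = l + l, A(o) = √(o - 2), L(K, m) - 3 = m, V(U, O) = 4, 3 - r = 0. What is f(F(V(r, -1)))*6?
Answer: 27/50 - 6*√5/25 ≈ 0.0033437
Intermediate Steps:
r = 3 (r = 3 - 1*0 = 3 + 0 = 3)
L(K, m) = 3 + m
A(o) = √(-2 + o)
C(l) = 2*l
F(P) = -1/(5*(P + 2*√(1 + P))) (F(P) = -1/(5*(P + 2*√(-2 + (3 + P)))) = -1/(5*(P + 2*√(1 + P))))
f(T) = T²
f(F(V(r, -1)))*6 = (-1/(5*4 + 10*√(1 + 4)))²*6 = (-1/(20 + 10*√5))²*6 = 6/(20 + 10*√5)²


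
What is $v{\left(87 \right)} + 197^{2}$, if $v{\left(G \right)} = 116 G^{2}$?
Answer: $916813$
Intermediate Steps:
$v{\left(87 \right)} + 197^{2} = 116 \cdot 87^{2} + 197^{2} = 116 \cdot 7569 + 38809 = 878004 + 38809 = 916813$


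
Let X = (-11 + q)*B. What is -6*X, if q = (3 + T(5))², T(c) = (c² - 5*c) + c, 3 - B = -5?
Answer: -2544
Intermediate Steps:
B = 8 (B = 3 - 1*(-5) = 3 + 5 = 8)
T(c) = c² - 4*c
q = 64 (q = (3 + 5*(-4 + 5))² = (3 + 5*1)² = (3 + 5)² = 8² = 64)
X = 424 (X = (-11 + 64)*8 = 53*8 = 424)
-6*X = -6*424 = -2544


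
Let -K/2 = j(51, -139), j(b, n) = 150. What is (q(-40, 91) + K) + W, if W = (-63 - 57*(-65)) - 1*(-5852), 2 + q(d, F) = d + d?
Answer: 9112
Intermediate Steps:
q(d, F) = -2 + 2*d (q(d, F) = -2 + (d + d) = -2 + 2*d)
W = 9494 (W = (-63 + 3705) + 5852 = 3642 + 5852 = 9494)
K = -300 (K = -2*150 = -300)
(q(-40, 91) + K) + W = ((-2 + 2*(-40)) - 300) + 9494 = ((-2 - 80) - 300) + 9494 = (-82 - 300) + 9494 = -382 + 9494 = 9112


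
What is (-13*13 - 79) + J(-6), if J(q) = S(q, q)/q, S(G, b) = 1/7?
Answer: -10417/42 ≈ -248.02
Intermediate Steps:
S(G, b) = ⅐
J(q) = 1/(7*q)
(-13*13 - 79) + J(-6) = (-13*13 - 79) + (⅐)/(-6) = (-169 - 79) + (⅐)*(-⅙) = -248 - 1/42 = -10417/42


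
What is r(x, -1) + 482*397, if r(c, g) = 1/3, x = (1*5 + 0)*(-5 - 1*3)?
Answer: 574063/3 ≈ 1.9135e+5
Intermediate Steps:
x = -40 (x = (5 + 0)*(-5 - 3) = 5*(-8) = -40)
r(c, g) = ⅓
r(x, -1) + 482*397 = ⅓ + 482*397 = ⅓ + 191354 = 574063/3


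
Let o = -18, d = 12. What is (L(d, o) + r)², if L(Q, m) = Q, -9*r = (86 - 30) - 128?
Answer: 400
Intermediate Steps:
r = 8 (r = -((86 - 30) - 128)/9 = -(56 - 128)/9 = -⅑*(-72) = 8)
(L(d, o) + r)² = (12 + 8)² = 20² = 400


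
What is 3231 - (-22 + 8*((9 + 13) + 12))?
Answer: 2981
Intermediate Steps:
3231 - (-22 + 8*((9 + 13) + 12)) = 3231 - (-22 + 8*(22 + 12)) = 3231 - (-22 + 8*34) = 3231 - (-22 + 272) = 3231 - 1*250 = 3231 - 250 = 2981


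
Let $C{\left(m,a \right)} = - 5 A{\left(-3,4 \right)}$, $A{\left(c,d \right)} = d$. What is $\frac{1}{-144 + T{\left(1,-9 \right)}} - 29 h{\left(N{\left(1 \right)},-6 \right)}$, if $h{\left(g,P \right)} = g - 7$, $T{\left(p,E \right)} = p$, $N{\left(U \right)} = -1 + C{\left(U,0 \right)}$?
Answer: $\frac{116115}{143} \approx 811.99$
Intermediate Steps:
$C{\left(m,a \right)} = -20$ ($C{\left(m,a \right)} = \left(-5\right) 4 = -20$)
$N{\left(U \right)} = -21$ ($N{\left(U \right)} = -1 - 20 = -21$)
$h{\left(g,P \right)} = -7 + g$ ($h{\left(g,P \right)} = g - 7 = -7 + g$)
$\frac{1}{-144 + T{\left(1,-9 \right)}} - 29 h{\left(N{\left(1 \right)},-6 \right)} = \frac{1}{-144 + 1} - 29 \left(-7 - 21\right) = \frac{1}{-143} - -812 = - \frac{1}{143} + 812 = \frac{116115}{143}$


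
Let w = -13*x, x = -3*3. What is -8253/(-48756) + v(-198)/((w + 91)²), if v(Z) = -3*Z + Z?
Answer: 7840941/43945408 ≈ 0.17842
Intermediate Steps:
v(Z) = -2*Z
x = -9
w = 117 (w = -13*(-9) = 117)
-8253/(-48756) + v(-198)/((w + 91)²) = -8253/(-48756) + (-2*(-198))/((117 + 91)²) = -8253*(-1/48756) + 396/(208²) = 2751/16252 + 396/43264 = 2751/16252 + 396*(1/43264) = 2751/16252 + 99/10816 = 7840941/43945408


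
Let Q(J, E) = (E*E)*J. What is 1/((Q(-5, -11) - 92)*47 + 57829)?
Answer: 1/25070 ≈ 3.9888e-5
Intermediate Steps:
Q(J, E) = J*E² (Q(J, E) = E²*J = J*E²)
1/((Q(-5, -11) - 92)*47 + 57829) = 1/((-5*(-11)² - 92)*47 + 57829) = 1/((-5*121 - 92)*47 + 57829) = 1/((-605 - 92)*47 + 57829) = 1/(-697*47 + 57829) = 1/(-32759 + 57829) = 1/25070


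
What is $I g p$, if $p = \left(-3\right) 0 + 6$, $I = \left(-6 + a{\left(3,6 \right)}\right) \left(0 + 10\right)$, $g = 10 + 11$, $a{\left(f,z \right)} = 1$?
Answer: $-6300$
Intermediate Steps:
$g = 21$
$I = -50$ ($I = \left(-6 + 1\right) \left(0 + 10\right) = \left(-5\right) 10 = -50$)
$p = 6$ ($p = 0 + 6 = 6$)
$I g p = \left(-50\right) 21 \cdot 6 = \left(-1050\right) 6 = -6300$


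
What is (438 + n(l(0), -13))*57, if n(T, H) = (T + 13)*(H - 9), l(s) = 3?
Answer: 4902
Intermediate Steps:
n(T, H) = (-9 + H)*(13 + T) (n(T, H) = (13 + T)*(-9 + H) = (-9 + H)*(13 + T))
(438 + n(l(0), -13))*57 = (438 + (-117 - 9*3 + 13*(-13) - 13*3))*57 = (438 + (-117 - 27 - 169 - 39))*57 = (438 - 352)*57 = 86*57 = 4902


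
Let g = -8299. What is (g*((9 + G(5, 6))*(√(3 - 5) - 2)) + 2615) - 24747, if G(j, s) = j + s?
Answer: 309828 - 165980*I*√2 ≈ 3.0983e+5 - 2.3473e+5*I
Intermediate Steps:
(g*((9 + G(5, 6))*(√(3 - 5) - 2)) + 2615) - 24747 = (-8299*(9 + (5 + 6))*(√(3 - 5) - 2) + 2615) - 24747 = (-8299*(9 + 11)*(√(-2) - 2) + 2615) - 24747 = (-165980*(I*√2 - 2) + 2615) - 24747 = (-165980*(-2 + I*√2) + 2615) - 24747 = (-8299*(-40 + 20*I*√2) + 2615) - 24747 = ((331960 - 165980*I*√2) + 2615) - 24747 = (334575 - 165980*I*√2) - 24747 = 309828 - 165980*I*√2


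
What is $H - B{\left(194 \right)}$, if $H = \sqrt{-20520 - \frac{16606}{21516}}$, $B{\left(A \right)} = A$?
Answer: $-194 + \frac{i \sqrt{2374962576954}}{10758} \approx -194.0 + 143.25 i$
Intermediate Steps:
$H = \frac{i \sqrt{2374962576954}}{10758}$ ($H = \sqrt{-20520 - \frac{8303}{10758}} = \sqrt{- \frac{220762463}{10758}} = \frac{i \sqrt{2374962576954}}{10758} \approx 143.25 i$)
$H - B{\left(194 \right)} = \frac{i \sqrt{2374962576954}}{10758} - 194 = -194 + \frac{i \sqrt{2374962576954}}{10758}$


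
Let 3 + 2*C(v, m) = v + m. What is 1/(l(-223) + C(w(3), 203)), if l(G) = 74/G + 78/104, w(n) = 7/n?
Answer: 2676/271841 ≈ 0.0098440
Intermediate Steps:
C(v, m) = -3/2 + m/2 + v/2 (C(v, m) = -3/2 + (v + m)/2 = -3/2 + (m + v)/2 = -3/2 + (m/2 + v/2) = -3/2 + m/2 + v/2)
l(G) = 3/4 + 74/G (l(G) = 74/G + 78*(1/104) = 74/G + 3/4 = 3/4 + 74/G)
1/(l(-223) + C(w(3), 203)) = 1/((3/4 + 74/(-223)) + (-3/2 + (1/2)*203 + (7/3)/2)) = 1/((3/4 + 74*(-1/223)) + (-3/2 + 203/2 + (7*(1/3))/2)) = 1/((3/4 - 74/223) + (-3/2 + 203/2 + (1/2)*(7/3))) = 1/(373/892 + (-3/2 + 203/2 + 7/6)) = 1/(373/892 + 607/6) = 1/(271841/2676) = 2676/271841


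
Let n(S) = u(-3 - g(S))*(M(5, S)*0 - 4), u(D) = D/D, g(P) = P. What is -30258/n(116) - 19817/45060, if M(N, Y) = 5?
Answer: 340836553/45060 ≈ 7564.1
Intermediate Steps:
u(D) = 1
n(S) = -4 (n(S) = 1*(5*0 - 4) = 1*(0 - 4) = 1*(-4) = -4)
-30258/n(116) - 19817/45060 = -30258/(-4) - 19817/45060 = -30258*(-1/4) - 19817*1/45060 = 15129/2 - 19817/45060 = 340836553/45060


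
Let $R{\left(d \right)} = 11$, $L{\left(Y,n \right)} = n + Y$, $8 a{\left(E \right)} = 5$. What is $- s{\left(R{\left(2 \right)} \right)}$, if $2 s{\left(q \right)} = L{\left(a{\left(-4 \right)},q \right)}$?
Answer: $- \frac{93}{16} \approx -5.8125$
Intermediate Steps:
$a{\left(E \right)} = \frac{5}{8}$ ($a{\left(E \right)} = \frac{1}{8} \cdot 5 = \frac{5}{8}$)
$L{\left(Y,n \right)} = Y + n$
$s{\left(q \right)} = \frac{5}{16} + \frac{q}{2}$ ($s{\left(q \right)} = \frac{\frac{5}{8} + q}{2} = \frac{5}{16} + \frac{q}{2}$)
$- s{\left(R{\left(2 \right)} \right)} = - (\frac{5}{16} + \frac{1}{2} \cdot 11) = - (\frac{5}{16} + \frac{11}{2}) = \left(-1\right) \frac{93}{16} = - \frac{93}{16}$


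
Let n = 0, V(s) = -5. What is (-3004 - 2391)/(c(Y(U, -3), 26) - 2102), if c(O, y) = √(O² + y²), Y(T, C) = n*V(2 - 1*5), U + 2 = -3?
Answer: 5395/2076 ≈ 2.5987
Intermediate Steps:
U = -5 (U = -2 - 3 = -5)
Y(T, C) = 0 (Y(T, C) = 0*(-5) = 0)
(-3004 - 2391)/(c(Y(U, -3), 26) - 2102) = (-3004 - 2391)/(√(0² + 26²) - 2102) = -5395/(√(0 + 676) - 2102) = -5395/(√676 - 2102) = -5395/(26 - 2102) = -5395/(-2076) = -5395*(-1/2076) = 5395/2076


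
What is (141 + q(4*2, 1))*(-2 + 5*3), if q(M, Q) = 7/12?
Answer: 22087/12 ≈ 1840.6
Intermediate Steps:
q(M, Q) = 7/12 (q(M, Q) = 7*(1/12) = 7/12)
(141 + q(4*2, 1))*(-2 + 5*3) = (141 + 7/12)*(-2 + 5*3) = 1699*(-2 + 15)/12 = (1699/12)*13 = 22087/12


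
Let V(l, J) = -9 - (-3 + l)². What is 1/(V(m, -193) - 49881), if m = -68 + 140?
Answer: -1/54651 ≈ -1.8298e-5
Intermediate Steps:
m = 72
1/(V(m, -193) - 49881) = 1/((-9 - (-3 + 72)²) - 49881) = 1/((-9 - 1*69²) - 49881) = 1/((-9 - 1*4761) - 49881) = 1/((-9 - 4761) - 49881) = 1/(-4770 - 49881) = 1/(-54651) = -1/54651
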